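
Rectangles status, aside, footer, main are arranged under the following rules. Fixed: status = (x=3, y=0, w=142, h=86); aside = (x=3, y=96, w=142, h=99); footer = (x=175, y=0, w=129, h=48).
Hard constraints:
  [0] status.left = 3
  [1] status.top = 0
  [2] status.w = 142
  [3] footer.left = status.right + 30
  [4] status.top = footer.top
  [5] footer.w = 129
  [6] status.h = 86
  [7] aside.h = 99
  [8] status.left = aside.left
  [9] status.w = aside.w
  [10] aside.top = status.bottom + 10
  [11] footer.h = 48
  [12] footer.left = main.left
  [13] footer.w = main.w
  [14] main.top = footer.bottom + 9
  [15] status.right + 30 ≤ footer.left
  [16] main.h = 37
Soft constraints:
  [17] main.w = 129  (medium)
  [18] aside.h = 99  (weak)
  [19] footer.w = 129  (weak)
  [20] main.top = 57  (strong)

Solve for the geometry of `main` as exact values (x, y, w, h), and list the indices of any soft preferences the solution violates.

main = (x=175, y=57, w=129, h=37)
violated soft preferences: none

1. main.x = 175  [footer.left = main.left]
2. main.w = 129  [footer.w = main.w]
3. main.y = 57  [main.top = footer.bottom + 9]
4. main.h = 37  [main.h = 37]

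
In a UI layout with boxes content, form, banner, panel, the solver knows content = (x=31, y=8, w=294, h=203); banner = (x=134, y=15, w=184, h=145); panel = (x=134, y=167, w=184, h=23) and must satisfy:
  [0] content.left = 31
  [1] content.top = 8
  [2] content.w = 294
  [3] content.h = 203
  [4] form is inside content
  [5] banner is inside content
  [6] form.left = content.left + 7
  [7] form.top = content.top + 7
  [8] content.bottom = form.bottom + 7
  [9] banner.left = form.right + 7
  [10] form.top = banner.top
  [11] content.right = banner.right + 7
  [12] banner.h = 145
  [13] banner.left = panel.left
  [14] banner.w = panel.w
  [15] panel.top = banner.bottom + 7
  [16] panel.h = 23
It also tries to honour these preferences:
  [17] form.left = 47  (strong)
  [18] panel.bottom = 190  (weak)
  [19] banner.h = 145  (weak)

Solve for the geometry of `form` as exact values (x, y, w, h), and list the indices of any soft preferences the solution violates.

form = (x=38, y=15, w=89, h=189)
violated soft preferences: 17

1. form.x = 38  [form.left = content.left + 7]
2. form.y = 15  [form.top = content.top + 7]
3. form.h = 189  [content.bottom = form.bottom + 7]
4. form.w = 89  [banner.left = form.right + 7]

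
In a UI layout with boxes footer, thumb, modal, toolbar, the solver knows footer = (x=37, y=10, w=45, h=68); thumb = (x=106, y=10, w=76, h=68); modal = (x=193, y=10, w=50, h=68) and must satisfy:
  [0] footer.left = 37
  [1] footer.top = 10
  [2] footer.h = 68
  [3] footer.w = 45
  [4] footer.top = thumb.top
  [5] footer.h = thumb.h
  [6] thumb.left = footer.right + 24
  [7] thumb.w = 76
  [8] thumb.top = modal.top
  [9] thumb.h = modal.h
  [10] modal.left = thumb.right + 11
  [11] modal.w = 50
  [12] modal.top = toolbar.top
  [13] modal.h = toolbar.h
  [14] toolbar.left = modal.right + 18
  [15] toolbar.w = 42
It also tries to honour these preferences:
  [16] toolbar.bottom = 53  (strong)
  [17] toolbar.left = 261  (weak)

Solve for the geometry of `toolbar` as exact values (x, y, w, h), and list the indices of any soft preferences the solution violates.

toolbar = (x=261, y=10, w=42, h=68)
violated soft preferences: 16

1. toolbar.y = 10  [modal.top = toolbar.top]
2. toolbar.h = 68  [modal.h = toolbar.h]
3. toolbar.x = 261  [toolbar.left = modal.right + 18]
4. toolbar.w = 42  [toolbar.w = 42]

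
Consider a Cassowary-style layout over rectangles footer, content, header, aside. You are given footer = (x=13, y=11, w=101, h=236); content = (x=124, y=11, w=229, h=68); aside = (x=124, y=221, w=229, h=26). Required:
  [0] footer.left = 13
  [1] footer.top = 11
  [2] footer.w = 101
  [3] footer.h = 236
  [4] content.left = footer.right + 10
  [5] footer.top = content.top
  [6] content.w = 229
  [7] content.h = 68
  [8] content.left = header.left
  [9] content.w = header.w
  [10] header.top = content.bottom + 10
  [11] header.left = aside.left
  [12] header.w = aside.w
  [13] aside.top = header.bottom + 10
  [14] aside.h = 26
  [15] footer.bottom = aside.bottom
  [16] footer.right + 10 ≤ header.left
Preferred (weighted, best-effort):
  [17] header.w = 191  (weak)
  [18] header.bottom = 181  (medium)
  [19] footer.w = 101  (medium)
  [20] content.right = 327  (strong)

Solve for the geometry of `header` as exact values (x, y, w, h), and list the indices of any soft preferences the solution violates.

header = (x=124, y=89, w=229, h=122)
violated soft preferences: 17, 18, 20

1. header.x = 124  [content.left = header.left]
2. header.w = 229  [content.w = header.w]
3. header.y = 89  [header.top = content.bottom + 10]
4. header.h = 122  [aside.top = header.bottom + 10]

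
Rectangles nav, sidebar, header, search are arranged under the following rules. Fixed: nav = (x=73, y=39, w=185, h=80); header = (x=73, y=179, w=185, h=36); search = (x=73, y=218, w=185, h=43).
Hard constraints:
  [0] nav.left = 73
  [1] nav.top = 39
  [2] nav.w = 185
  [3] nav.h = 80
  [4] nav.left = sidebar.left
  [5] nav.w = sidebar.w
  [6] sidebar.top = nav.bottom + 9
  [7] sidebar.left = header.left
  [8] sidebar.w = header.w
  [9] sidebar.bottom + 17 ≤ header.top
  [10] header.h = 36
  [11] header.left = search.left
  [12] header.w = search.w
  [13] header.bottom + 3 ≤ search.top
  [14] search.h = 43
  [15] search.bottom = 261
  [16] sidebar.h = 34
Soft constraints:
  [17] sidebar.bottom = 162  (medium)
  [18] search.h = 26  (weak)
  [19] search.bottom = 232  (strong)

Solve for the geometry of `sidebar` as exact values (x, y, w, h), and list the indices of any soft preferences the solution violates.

1. sidebar.x = 73  [nav.left = sidebar.left]
2. sidebar.w = 185  [nav.w = sidebar.w]
3. sidebar.y = 128  [sidebar.top = nav.bottom + 9]
4. sidebar.h = 34  [sidebar.h = 34]

sidebar = (x=73, y=128, w=185, h=34)
violated soft preferences: 18, 19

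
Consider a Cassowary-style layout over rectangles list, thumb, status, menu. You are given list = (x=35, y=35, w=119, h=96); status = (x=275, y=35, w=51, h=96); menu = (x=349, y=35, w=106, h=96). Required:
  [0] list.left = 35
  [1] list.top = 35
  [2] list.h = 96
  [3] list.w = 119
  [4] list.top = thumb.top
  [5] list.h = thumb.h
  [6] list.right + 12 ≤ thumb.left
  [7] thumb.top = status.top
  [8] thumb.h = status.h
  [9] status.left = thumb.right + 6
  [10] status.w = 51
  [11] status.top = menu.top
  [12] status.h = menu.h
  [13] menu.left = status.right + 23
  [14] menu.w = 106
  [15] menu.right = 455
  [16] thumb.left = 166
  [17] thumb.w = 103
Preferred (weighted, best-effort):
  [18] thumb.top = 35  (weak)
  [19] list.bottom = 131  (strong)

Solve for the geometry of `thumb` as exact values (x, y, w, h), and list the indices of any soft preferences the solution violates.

thumb = (x=166, y=35, w=103, h=96)
violated soft preferences: none

1. thumb.y = 35  [list.top = thumb.top]
2. thumb.h = 96  [list.h = thumb.h]
3. thumb.x = 166  [thumb.left = 166]
4. thumb.w = 103  [thumb.w = 103]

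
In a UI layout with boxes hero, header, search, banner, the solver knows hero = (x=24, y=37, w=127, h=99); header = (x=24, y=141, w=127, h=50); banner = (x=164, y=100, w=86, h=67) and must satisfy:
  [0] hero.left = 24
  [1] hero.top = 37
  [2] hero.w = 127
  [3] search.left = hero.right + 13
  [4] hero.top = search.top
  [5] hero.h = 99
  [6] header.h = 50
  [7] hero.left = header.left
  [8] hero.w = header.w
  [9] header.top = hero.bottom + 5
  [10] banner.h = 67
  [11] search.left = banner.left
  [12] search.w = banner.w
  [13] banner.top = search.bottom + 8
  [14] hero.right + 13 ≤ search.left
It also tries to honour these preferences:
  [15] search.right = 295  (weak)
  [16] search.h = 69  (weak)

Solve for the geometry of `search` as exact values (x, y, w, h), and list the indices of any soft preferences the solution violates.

search = (x=164, y=37, w=86, h=55)
violated soft preferences: 15, 16

1. search.x = 164  [search.left = hero.right + 13]
2. search.y = 37  [hero.top = search.top]
3. search.w = 86  [search.w = banner.w]
4. search.h = 55  [banner.top = search.bottom + 8]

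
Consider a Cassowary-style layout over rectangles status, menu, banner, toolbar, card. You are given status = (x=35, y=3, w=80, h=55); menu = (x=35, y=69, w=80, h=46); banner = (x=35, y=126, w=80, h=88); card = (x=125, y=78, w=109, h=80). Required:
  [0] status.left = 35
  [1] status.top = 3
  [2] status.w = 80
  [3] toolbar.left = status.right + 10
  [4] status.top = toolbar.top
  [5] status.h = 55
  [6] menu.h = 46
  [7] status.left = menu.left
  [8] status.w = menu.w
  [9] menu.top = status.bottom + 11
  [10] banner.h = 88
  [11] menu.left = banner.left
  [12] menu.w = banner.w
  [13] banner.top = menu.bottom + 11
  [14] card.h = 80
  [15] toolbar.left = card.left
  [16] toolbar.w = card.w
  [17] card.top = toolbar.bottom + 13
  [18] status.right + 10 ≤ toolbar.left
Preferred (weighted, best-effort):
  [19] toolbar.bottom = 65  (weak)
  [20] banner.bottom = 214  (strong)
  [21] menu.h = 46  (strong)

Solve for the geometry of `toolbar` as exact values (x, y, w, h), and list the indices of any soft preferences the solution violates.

toolbar = (x=125, y=3, w=109, h=62)
violated soft preferences: none

1. toolbar.x = 125  [toolbar.left = status.right + 10]
2. toolbar.y = 3  [status.top = toolbar.top]
3. toolbar.w = 109  [toolbar.w = card.w]
4. toolbar.h = 62  [card.top = toolbar.bottom + 13]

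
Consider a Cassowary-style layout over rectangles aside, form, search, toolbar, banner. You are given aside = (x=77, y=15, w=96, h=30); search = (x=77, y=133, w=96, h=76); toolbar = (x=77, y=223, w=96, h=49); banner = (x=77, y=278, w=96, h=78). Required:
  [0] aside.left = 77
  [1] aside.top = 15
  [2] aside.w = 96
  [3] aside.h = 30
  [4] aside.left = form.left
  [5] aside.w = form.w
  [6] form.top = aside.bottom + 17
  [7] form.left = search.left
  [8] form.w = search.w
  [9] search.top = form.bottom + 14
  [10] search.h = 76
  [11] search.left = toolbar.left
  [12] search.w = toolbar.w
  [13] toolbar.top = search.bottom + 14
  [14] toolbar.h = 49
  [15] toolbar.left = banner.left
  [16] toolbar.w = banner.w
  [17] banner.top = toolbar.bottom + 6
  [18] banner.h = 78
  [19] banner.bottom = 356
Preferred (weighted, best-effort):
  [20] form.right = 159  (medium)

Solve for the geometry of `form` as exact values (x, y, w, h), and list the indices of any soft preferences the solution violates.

1. form.x = 77  [aside.left = form.left]
2. form.w = 96  [aside.w = form.w]
3. form.y = 62  [form.top = aside.bottom + 17]
4. form.h = 57  [search.top = form.bottom + 14]

form = (x=77, y=62, w=96, h=57)
violated soft preferences: 20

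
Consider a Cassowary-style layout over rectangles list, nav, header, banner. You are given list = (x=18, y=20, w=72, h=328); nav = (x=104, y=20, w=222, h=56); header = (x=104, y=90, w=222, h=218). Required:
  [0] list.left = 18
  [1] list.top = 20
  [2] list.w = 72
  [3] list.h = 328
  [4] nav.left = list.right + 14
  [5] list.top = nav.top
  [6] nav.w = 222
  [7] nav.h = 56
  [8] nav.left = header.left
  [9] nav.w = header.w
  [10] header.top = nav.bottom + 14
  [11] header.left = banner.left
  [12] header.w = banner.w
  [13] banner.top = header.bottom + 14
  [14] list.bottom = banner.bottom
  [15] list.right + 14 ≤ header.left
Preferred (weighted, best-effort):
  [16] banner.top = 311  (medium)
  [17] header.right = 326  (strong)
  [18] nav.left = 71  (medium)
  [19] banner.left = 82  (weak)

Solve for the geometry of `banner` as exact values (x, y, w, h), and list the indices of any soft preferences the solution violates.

1. banner.x = 104  [header.left = banner.left]
2. banner.w = 222  [header.w = banner.w]
3. banner.y = 322  [banner.top = header.bottom + 14]
4. banner.h = 26  [list.bottom = banner.bottom]

banner = (x=104, y=322, w=222, h=26)
violated soft preferences: 16, 18, 19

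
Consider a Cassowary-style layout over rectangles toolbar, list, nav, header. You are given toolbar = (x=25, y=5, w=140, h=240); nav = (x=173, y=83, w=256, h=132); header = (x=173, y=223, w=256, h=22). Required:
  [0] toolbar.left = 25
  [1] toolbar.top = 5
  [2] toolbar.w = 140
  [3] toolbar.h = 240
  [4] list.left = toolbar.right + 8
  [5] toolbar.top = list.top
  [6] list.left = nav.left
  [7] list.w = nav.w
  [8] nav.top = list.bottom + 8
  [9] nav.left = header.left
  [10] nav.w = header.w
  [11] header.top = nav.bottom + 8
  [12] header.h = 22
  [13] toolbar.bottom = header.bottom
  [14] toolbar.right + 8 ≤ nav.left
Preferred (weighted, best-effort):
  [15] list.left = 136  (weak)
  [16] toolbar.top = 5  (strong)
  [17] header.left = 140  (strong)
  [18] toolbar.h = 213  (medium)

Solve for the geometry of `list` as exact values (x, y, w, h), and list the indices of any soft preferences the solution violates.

1. list.x = 173  [list.left = toolbar.right + 8]
2. list.y = 5  [toolbar.top = list.top]
3. list.w = 256  [list.w = nav.w]
4. list.h = 70  [nav.top = list.bottom + 8]

list = (x=173, y=5, w=256, h=70)
violated soft preferences: 15, 17, 18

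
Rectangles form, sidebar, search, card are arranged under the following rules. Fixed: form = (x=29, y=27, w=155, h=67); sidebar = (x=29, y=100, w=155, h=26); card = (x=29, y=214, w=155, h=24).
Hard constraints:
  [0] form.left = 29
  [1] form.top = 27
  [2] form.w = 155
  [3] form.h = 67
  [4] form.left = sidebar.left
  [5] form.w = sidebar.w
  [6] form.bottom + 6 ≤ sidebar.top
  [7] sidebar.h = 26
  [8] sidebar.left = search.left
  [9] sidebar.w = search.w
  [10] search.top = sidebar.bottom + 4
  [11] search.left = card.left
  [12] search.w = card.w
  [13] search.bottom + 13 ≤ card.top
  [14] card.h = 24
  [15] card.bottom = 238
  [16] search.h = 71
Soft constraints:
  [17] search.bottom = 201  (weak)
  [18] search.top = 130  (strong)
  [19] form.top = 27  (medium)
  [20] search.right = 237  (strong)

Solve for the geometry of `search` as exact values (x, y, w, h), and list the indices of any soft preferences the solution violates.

1. search.x = 29  [sidebar.left = search.left]
2. search.w = 155  [sidebar.w = search.w]
3. search.y = 130  [search.top = sidebar.bottom + 4]
4. search.h = 71  [search.h = 71]

search = (x=29, y=130, w=155, h=71)
violated soft preferences: 20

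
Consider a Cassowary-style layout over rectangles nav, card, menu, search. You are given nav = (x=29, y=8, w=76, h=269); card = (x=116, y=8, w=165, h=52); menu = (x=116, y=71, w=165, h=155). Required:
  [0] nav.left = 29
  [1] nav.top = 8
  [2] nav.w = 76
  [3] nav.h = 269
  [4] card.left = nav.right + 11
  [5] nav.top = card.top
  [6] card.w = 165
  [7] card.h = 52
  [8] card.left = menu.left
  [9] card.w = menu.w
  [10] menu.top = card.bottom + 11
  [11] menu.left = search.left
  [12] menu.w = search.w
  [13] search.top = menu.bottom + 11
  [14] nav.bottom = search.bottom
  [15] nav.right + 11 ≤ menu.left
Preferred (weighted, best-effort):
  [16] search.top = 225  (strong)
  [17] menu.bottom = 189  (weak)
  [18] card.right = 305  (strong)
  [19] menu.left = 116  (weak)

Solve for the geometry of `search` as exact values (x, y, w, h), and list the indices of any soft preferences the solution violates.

search = (x=116, y=237, w=165, h=40)
violated soft preferences: 16, 17, 18

1. search.x = 116  [menu.left = search.left]
2. search.w = 165  [menu.w = search.w]
3. search.y = 237  [search.top = menu.bottom + 11]
4. search.h = 40  [nav.bottom = search.bottom]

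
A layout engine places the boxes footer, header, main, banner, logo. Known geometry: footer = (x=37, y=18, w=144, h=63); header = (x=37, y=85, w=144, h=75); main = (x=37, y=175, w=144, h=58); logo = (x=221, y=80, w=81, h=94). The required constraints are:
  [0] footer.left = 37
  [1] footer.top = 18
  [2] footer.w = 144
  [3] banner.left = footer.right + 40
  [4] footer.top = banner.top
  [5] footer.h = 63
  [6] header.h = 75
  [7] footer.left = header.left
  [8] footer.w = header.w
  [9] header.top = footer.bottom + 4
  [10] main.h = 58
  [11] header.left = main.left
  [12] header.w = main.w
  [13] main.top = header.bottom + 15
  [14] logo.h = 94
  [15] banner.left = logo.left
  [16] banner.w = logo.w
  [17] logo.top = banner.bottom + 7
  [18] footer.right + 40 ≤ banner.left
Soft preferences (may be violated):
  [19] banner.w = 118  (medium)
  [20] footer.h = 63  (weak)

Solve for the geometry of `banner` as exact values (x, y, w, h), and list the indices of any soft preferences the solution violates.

1. banner.x = 221  [banner.left = footer.right + 40]
2. banner.y = 18  [footer.top = banner.top]
3. banner.w = 81  [banner.w = logo.w]
4. banner.h = 55  [logo.top = banner.bottom + 7]

banner = (x=221, y=18, w=81, h=55)
violated soft preferences: 19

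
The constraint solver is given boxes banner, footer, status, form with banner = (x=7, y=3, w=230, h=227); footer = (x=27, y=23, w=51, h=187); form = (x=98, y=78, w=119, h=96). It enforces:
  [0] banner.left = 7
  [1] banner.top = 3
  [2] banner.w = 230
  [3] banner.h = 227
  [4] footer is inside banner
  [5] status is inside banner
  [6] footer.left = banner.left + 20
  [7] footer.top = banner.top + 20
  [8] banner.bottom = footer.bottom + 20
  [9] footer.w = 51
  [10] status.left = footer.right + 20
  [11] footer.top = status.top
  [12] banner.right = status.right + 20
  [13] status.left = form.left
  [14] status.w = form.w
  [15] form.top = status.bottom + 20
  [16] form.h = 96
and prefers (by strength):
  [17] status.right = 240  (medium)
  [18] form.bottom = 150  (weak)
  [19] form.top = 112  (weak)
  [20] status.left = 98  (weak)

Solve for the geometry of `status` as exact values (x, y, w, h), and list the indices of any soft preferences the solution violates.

1. status.x = 98  [status.left = footer.right + 20]
2. status.y = 23  [footer.top = status.top]
3. status.w = 119  [banner.right = status.right + 20]
4. status.h = 35  [form.top = status.bottom + 20]

status = (x=98, y=23, w=119, h=35)
violated soft preferences: 17, 18, 19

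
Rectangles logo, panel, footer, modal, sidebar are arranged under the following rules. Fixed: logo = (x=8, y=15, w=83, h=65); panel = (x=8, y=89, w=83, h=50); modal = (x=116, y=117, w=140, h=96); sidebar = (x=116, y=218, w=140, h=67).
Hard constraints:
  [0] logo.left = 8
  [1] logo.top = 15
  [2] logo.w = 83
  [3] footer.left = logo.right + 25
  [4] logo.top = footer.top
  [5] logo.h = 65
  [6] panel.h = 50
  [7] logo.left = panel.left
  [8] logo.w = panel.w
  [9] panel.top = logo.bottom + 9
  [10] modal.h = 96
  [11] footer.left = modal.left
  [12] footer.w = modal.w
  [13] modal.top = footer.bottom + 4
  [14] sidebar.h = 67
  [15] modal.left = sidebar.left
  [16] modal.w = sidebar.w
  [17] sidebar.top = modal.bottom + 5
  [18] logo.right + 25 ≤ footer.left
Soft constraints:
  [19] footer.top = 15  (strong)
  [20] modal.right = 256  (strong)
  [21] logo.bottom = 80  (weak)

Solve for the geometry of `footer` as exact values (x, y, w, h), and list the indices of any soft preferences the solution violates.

1. footer.x = 116  [footer.left = logo.right + 25]
2. footer.y = 15  [logo.top = footer.top]
3. footer.w = 140  [footer.w = modal.w]
4. footer.h = 98  [modal.top = footer.bottom + 4]

footer = (x=116, y=15, w=140, h=98)
violated soft preferences: none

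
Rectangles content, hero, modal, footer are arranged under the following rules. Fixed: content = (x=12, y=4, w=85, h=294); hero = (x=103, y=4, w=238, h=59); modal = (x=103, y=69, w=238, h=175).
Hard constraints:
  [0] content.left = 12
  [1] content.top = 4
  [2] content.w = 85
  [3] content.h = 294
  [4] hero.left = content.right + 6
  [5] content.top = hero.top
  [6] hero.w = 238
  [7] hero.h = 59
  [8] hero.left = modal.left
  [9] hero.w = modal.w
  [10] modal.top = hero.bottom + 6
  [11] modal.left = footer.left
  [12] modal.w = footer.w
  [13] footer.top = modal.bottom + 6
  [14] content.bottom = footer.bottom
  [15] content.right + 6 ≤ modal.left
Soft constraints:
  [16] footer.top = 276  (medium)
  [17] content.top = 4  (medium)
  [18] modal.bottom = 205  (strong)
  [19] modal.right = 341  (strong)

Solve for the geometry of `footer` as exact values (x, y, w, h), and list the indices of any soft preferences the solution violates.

footer = (x=103, y=250, w=238, h=48)
violated soft preferences: 16, 18

1. footer.x = 103  [modal.left = footer.left]
2. footer.w = 238  [modal.w = footer.w]
3. footer.y = 250  [footer.top = modal.bottom + 6]
4. footer.h = 48  [content.bottom = footer.bottom]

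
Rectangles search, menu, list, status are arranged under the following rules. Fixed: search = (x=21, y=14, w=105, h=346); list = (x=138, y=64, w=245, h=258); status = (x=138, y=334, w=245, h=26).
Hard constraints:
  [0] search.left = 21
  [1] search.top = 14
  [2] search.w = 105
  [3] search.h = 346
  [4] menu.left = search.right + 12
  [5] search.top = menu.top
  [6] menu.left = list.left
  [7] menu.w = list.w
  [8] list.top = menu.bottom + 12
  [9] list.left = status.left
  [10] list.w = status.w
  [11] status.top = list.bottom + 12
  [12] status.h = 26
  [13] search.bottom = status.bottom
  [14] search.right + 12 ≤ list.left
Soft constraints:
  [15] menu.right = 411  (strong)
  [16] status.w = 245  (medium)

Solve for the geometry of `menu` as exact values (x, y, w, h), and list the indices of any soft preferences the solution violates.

1. menu.x = 138  [menu.left = search.right + 12]
2. menu.y = 14  [search.top = menu.top]
3. menu.w = 245  [menu.w = list.w]
4. menu.h = 38  [list.top = menu.bottom + 12]

menu = (x=138, y=14, w=245, h=38)
violated soft preferences: 15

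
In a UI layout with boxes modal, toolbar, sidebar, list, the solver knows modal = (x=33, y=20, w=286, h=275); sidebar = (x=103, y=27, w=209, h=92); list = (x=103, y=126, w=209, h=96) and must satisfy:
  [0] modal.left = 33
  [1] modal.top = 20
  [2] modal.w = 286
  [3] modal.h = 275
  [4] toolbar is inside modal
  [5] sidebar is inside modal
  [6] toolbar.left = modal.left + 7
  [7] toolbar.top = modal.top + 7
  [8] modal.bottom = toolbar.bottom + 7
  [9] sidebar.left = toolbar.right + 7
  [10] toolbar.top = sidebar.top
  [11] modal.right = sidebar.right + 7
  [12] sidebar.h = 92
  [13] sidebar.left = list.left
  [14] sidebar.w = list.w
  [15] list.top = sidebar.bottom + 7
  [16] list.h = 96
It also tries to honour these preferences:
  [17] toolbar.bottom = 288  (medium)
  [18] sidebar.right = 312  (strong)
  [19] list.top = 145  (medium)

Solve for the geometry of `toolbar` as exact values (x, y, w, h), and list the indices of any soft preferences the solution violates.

toolbar = (x=40, y=27, w=56, h=261)
violated soft preferences: 19

1. toolbar.x = 40  [toolbar.left = modal.left + 7]
2. toolbar.y = 27  [toolbar.top = modal.top + 7]
3. toolbar.h = 261  [modal.bottom = toolbar.bottom + 7]
4. toolbar.w = 56  [sidebar.left = toolbar.right + 7]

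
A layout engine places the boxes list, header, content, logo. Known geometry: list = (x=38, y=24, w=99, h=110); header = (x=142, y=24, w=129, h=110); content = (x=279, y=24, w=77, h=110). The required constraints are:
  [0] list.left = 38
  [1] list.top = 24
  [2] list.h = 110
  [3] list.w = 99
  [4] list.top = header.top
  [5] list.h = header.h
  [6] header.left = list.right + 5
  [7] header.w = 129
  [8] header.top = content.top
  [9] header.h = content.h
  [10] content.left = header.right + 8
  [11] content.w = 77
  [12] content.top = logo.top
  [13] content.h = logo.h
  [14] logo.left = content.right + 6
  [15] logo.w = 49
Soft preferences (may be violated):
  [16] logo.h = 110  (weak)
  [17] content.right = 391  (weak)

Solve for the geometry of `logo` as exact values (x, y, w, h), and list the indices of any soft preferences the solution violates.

1. logo.y = 24  [content.top = logo.top]
2. logo.h = 110  [content.h = logo.h]
3. logo.x = 362  [logo.left = content.right + 6]
4. logo.w = 49  [logo.w = 49]

logo = (x=362, y=24, w=49, h=110)
violated soft preferences: 17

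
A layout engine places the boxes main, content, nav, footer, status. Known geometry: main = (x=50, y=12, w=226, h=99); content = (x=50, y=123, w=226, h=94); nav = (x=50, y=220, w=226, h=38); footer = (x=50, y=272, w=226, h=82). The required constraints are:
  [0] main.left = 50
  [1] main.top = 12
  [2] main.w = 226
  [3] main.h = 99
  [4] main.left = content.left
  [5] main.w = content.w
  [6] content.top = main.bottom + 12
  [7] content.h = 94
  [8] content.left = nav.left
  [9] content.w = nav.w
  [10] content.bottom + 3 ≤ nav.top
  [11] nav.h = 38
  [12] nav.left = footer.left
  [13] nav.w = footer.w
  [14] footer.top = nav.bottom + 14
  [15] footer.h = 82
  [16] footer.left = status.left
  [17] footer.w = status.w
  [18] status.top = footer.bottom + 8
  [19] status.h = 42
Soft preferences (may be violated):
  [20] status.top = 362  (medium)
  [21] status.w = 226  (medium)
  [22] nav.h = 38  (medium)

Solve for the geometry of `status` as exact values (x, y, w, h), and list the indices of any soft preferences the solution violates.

1. status.x = 50  [footer.left = status.left]
2. status.w = 226  [footer.w = status.w]
3. status.y = 362  [status.top = footer.bottom + 8]
4. status.h = 42  [status.h = 42]

status = (x=50, y=362, w=226, h=42)
violated soft preferences: none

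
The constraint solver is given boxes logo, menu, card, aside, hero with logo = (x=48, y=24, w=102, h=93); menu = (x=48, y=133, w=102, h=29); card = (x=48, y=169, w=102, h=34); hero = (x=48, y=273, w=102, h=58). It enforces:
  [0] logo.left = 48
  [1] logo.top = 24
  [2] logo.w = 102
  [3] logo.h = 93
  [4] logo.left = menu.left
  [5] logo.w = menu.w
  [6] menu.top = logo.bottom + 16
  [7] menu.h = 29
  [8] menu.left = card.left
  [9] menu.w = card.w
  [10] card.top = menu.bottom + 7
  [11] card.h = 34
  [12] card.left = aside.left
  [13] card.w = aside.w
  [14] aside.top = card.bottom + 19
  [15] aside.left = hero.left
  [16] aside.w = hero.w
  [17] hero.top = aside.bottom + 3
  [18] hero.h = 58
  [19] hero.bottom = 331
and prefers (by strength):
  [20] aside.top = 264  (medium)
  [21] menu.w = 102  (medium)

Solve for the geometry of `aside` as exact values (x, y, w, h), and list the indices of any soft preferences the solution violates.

1. aside.x = 48  [card.left = aside.left]
2. aside.w = 102  [card.w = aside.w]
3. aside.y = 222  [aside.top = card.bottom + 19]
4. aside.h = 48  [hero.top = aside.bottom + 3]

aside = (x=48, y=222, w=102, h=48)
violated soft preferences: 20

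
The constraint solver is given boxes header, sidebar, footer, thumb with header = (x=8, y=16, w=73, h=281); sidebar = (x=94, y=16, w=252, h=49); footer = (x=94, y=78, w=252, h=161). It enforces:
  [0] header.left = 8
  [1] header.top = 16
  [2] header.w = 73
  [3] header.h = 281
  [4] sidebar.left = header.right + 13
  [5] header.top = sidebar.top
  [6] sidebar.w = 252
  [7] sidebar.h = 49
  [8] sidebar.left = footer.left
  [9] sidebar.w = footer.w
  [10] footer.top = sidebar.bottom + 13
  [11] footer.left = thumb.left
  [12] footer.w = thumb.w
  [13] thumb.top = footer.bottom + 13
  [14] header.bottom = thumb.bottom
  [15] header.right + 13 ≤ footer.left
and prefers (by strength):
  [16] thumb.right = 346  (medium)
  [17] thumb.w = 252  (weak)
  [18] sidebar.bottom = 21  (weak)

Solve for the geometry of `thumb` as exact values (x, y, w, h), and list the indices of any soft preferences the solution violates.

1. thumb.x = 94  [footer.left = thumb.left]
2. thumb.w = 252  [footer.w = thumb.w]
3. thumb.y = 252  [thumb.top = footer.bottom + 13]
4. thumb.h = 45  [header.bottom = thumb.bottom]

thumb = (x=94, y=252, w=252, h=45)
violated soft preferences: 18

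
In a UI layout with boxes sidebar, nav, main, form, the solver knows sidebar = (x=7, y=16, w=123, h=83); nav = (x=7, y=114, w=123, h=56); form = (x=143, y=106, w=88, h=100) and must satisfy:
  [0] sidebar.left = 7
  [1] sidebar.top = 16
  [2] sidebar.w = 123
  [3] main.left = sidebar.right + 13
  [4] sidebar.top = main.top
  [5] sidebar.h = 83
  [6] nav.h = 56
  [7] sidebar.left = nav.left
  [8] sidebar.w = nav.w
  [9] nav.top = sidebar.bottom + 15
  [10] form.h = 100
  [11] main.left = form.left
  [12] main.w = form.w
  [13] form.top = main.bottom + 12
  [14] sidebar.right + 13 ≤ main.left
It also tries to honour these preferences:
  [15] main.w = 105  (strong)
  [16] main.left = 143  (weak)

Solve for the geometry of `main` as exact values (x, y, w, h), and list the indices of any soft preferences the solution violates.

1. main.x = 143  [main.left = sidebar.right + 13]
2. main.y = 16  [sidebar.top = main.top]
3. main.w = 88  [main.w = form.w]
4. main.h = 78  [form.top = main.bottom + 12]

main = (x=143, y=16, w=88, h=78)
violated soft preferences: 15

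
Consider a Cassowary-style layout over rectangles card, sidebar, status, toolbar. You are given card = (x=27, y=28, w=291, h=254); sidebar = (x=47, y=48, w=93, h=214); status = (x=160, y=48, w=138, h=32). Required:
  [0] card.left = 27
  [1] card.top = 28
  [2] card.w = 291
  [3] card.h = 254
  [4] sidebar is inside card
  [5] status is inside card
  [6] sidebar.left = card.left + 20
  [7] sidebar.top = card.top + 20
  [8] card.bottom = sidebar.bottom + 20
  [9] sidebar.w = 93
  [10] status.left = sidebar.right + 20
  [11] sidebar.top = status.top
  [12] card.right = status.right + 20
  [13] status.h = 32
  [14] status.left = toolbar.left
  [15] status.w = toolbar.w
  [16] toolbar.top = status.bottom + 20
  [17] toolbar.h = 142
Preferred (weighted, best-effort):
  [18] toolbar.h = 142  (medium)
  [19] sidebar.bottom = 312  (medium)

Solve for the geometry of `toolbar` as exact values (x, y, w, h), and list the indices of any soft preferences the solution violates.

1. toolbar.x = 160  [status.left = toolbar.left]
2. toolbar.w = 138  [status.w = toolbar.w]
3. toolbar.y = 100  [toolbar.top = status.bottom + 20]
4. toolbar.h = 142  [toolbar.h = 142]

toolbar = (x=160, y=100, w=138, h=142)
violated soft preferences: 19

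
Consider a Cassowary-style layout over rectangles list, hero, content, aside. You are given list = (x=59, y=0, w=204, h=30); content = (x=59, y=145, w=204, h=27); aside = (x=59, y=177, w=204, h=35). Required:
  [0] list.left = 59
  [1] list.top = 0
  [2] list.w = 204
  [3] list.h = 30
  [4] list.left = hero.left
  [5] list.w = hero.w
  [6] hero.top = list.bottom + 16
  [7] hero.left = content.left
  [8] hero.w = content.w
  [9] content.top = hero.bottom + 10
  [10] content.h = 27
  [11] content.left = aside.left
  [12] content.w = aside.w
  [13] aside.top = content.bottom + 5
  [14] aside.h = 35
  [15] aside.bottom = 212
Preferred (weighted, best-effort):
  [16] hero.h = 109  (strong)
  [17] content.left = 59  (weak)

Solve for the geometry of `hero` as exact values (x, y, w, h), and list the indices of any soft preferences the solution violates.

hero = (x=59, y=46, w=204, h=89)
violated soft preferences: 16

1. hero.x = 59  [list.left = hero.left]
2. hero.w = 204  [list.w = hero.w]
3. hero.y = 46  [hero.top = list.bottom + 16]
4. hero.h = 89  [content.top = hero.bottom + 10]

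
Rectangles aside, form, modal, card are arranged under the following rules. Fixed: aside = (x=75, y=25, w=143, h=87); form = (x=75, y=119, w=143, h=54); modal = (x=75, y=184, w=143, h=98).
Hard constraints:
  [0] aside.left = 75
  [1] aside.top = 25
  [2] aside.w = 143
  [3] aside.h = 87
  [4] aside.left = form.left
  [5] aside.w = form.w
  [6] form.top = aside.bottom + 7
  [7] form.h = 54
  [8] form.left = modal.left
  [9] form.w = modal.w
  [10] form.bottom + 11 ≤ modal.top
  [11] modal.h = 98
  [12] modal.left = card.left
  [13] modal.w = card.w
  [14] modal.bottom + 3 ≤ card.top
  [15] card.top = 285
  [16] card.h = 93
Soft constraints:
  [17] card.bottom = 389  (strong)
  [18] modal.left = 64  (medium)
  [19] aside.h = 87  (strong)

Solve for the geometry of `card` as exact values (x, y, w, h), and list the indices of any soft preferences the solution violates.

1. card.x = 75  [modal.left = card.left]
2. card.w = 143  [modal.w = card.w]
3. card.y = 285  [card.top = 285]
4. card.h = 93  [card.h = 93]

card = (x=75, y=285, w=143, h=93)
violated soft preferences: 17, 18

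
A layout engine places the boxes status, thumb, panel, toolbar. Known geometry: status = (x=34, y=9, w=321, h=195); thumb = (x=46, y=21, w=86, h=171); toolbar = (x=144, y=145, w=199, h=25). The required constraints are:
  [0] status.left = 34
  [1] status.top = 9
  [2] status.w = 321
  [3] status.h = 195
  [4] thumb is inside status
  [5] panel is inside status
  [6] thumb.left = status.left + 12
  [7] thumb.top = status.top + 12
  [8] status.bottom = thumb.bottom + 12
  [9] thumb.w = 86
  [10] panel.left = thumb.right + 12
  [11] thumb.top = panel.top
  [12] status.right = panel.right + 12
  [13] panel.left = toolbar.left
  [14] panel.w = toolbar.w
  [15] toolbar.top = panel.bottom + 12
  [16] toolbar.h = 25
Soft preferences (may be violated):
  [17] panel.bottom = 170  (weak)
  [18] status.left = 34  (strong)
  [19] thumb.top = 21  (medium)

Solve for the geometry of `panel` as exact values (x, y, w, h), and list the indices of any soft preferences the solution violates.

panel = (x=144, y=21, w=199, h=112)
violated soft preferences: 17

1. panel.x = 144  [panel.left = thumb.right + 12]
2. panel.y = 21  [thumb.top = panel.top]
3. panel.w = 199  [status.right = panel.right + 12]
4. panel.h = 112  [toolbar.top = panel.bottom + 12]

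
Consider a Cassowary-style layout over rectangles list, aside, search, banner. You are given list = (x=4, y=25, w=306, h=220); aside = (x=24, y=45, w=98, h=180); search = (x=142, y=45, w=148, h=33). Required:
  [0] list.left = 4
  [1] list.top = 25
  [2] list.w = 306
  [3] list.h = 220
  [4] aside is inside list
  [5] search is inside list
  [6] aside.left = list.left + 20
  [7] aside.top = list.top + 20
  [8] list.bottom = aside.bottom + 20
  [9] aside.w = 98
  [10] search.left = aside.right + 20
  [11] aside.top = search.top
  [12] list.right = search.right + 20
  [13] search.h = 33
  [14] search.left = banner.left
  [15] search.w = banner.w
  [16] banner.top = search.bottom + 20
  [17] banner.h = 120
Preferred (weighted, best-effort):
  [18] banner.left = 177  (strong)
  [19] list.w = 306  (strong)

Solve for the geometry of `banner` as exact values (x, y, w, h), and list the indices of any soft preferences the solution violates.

1. banner.x = 142  [search.left = banner.left]
2. banner.w = 148  [search.w = banner.w]
3. banner.y = 98  [banner.top = search.bottom + 20]
4. banner.h = 120  [banner.h = 120]

banner = (x=142, y=98, w=148, h=120)
violated soft preferences: 18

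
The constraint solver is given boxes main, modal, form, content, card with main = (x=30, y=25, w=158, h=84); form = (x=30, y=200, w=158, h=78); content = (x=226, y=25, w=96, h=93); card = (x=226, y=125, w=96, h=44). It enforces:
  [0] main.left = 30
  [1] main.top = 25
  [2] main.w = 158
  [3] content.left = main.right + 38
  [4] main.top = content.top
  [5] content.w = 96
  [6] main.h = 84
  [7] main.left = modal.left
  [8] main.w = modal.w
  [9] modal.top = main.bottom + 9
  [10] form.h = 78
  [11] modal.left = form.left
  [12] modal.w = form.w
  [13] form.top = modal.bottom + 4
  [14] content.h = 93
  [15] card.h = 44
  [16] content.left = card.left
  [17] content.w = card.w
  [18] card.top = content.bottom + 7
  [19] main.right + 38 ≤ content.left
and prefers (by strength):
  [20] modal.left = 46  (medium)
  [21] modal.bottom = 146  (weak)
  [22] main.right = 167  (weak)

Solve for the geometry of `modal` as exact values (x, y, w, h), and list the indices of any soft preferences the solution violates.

1. modal.x = 30  [main.left = modal.left]
2. modal.w = 158  [main.w = modal.w]
3. modal.y = 118  [modal.top = main.bottom + 9]
4. modal.h = 78  [form.top = modal.bottom + 4]

modal = (x=30, y=118, w=158, h=78)
violated soft preferences: 20, 21, 22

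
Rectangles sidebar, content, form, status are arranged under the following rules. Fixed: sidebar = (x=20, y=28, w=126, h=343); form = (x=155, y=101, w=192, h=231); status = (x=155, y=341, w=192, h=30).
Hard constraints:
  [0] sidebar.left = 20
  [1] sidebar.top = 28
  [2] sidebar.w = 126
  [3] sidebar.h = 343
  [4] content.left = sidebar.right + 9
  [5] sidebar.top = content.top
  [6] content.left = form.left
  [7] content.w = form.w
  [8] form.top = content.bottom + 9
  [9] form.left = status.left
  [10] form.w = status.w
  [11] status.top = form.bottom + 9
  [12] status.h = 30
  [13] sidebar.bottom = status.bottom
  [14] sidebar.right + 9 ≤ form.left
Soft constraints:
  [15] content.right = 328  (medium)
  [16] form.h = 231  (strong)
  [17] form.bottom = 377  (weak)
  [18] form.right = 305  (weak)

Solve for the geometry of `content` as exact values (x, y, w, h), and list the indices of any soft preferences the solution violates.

1. content.x = 155  [content.left = sidebar.right + 9]
2. content.y = 28  [sidebar.top = content.top]
3. content.w = 192  [content.w = form.w]
4. content.h = 64  [form.top = content.bottom + 9]

content = (x=155, y=28, w=192, h=64)
violated soft preferences: 15, 17, 18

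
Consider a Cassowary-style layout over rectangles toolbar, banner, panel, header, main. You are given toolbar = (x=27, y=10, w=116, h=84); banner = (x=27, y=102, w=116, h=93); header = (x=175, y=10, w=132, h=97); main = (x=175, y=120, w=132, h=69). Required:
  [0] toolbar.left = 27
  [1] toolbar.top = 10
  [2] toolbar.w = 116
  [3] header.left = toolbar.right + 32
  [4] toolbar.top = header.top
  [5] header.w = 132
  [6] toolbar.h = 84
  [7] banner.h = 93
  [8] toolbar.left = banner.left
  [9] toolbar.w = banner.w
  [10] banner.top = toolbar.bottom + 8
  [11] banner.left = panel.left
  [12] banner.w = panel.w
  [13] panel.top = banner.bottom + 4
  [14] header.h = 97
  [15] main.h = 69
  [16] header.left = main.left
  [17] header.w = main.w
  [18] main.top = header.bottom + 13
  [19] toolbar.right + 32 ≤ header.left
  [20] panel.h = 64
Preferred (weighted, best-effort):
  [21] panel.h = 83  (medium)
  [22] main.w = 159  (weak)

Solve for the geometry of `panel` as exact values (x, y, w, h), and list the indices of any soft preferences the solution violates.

1. panel.x = 27  [banner.left = panel.left]
2. panel.w = 116  [banner.w = panel.w]
3. panel.y = 199  [panel.top = banner.bottom + 4]
4. panel.h = 64  [panel.h = 64]

panel = (x=27, y=199, w=116, h=64)
violated soft preferences: 21, 22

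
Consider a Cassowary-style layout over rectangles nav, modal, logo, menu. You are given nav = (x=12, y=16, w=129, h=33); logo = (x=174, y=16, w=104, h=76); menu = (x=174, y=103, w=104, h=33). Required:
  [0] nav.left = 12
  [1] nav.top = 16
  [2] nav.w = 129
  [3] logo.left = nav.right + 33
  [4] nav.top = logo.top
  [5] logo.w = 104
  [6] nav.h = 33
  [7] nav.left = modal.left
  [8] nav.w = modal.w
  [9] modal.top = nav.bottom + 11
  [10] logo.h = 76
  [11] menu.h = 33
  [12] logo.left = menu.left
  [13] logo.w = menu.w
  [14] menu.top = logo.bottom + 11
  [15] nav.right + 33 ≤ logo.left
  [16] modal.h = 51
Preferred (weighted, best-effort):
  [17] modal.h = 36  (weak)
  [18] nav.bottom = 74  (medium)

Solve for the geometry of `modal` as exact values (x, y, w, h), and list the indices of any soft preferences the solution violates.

modal = (x=12, y=60, w=129, h=51)
violated soft preferences: 17, 18

1. modal.x = 12  [nav.left = modal.left]
2. modal.w = 129  [nav.w = modal.w]
3. modal.y = 60  [modal.top = nav.bottom + 11]
4. modal.h = 51  [modal.h = 51]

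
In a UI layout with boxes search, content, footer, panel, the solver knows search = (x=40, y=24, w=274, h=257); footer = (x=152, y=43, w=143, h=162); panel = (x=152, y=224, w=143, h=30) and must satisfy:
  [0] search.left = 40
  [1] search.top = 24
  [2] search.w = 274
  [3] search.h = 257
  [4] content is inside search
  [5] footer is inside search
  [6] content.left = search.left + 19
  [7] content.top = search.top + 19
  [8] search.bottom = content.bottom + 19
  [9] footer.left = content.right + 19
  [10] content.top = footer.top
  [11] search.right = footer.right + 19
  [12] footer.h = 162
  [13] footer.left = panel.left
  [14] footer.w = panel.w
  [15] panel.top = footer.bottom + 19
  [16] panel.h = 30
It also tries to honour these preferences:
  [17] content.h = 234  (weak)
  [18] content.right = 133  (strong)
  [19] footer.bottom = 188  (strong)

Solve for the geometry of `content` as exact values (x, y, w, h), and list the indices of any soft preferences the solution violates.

content = (x=59, y=43, w=74, h=219)
violated soft preferences: 17, 19

1. content.x = 59  [content.left = search.left + 19]
2. content.y = 43  [content.top = search.top + 19]
3. content.h = 219  [search.bottom = content.bottom + 19]
4. content.w = 74  [footer.left = content.right + 19]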